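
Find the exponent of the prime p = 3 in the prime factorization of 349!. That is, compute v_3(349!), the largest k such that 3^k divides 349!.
v_3(349!) = 171

Legendre's formula: v_p(n!) = Σ_{k ≥ 1} ⌊n / p^k⌋. For p = 3, n = 349, the terms are:
  ⌊349/3^1⌋ = ⌊349/3⌋ = 116
  ⌊349/3^2⌋ = ⌊349/9⌋ = 38
  ⌊349/3^3⌋ = ⌊349/27⌋ = 12
  ⌊349/3^4⌋ = ⌊349/81⌋ = 4
  ⌊349/3^5⌋ = ⌊349/243⌋ = 1
(the next term ⌊349/3^6⌋ = 0, terminating the sum). Summing: v_3(349!) = 116 + 38 + 12 + 4 + 1 = 171.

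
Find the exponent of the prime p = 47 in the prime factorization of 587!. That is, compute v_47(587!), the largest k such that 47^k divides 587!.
v_47(587!) = 12

Legendre's formula: v_p(n!) = Σ_{k ≥ 1} ⌊n / p^k⌋. For p = 47, n = 587, the terms are:
  ⌊587/47^1⌋ = ⌊587/47⌋ = 12
(the next term ⌊587/47^2⌋ = 0, terminating the sum). Summing: v_47(587!) = 12 = 12.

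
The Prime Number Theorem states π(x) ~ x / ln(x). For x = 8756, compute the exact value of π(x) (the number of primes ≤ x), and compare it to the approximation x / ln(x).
π(8756) = 1092;  x/ln(x) ≈ 964.58;  relative error ≈ 11.67%.

Directly count primes up to 8756: π(8756) = 1092. The PNT approximation gives 8756/ln(8756) ≈ 8756/9.07749 ≈ 964.58. Relative error (π(x) − x/ln(x)) / π(x) ≈ 11.67%; the approximation is known to undercount slightly (Li(x) is a better estimate).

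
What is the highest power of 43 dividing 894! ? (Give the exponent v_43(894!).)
v_43(894!) = 20

Legendre's formula: v_p(n!) = Σ_{k ≥ 1} ⌊n / p^k⌋. For p = 43, n = 894, the terms are:
  ⌊894/43^1⌋ = ⌊894/43⌋ = 20
(the next term ⌊894/43^2⌋ = 0, terminating the sum). Summing: v_43(894!) = 20 = 20.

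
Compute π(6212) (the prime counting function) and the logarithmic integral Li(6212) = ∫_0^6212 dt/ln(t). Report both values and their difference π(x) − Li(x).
π(6212) = 808;  Li(6212) ≈ 824.73;  π(x) − Li(x) ≈ -16.73.

Direct count of primes ≤ 6212 gives π(6212) = 808. Numerical evaluation of the logarithmic integral gives Li(6212) ≈ 824.73. The difference π(x) − Li(x) ≈ -16.73 is typically negative for small/moderate x (Li(x) overestimates), though Littlewood's theorem shows this sign changes infinitely often.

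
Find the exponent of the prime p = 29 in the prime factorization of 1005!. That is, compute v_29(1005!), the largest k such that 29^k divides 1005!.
v_29(1005!) = 35

Legendre's formula: v_p(n!) = Σ_{k ≥ 1} ⌊n / p^k⌋. For p = 29, n = 1005, the terms are:
  ⌊1005/29^1⌋ = ⌊1005/29⌋ = 34
  ⌊1005/29^2⌋ = ⌊1005/841⌋ = 1
(the next term ⌊1005/29^3⌋ = 0, terminating the sum). Summing: v_29(1005!) = 34 + 1 = 35.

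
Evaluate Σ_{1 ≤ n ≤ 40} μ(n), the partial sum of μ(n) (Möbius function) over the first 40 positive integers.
Σ_{n ≤ 40} μ(n) = 0

Compute μ(n) for each 1 ≤ n ≤ 40: μ(1) = 1, μ(2) = -1, μ(3) = -1, μ(4) = 0, μ(5) = -1, μ(6) = 1, μ(7) = -1, μ(8) = 0, μ(9) = 0, μ(10) = 1, μ(11) = -1, μ(12) = 0, μ(13) = -1, μ(14) = 1, μ(15) = 1, μ(16) = 0, μ(17) = -1, μ(18) = 0, μ(19) = -1, μ(20) = 0, μ(21) = 1, μ(22) = 1, μ(23) = -1, μ(24) = 0, μ(25) = 0, μ(26) = 1, μ(27) = 0, μ(28) = 0, μ(29) = -1, μ(30) = -1, μ(31) = -1, μ(32) = 0, μ(33) = 1, μ(34) = 1, μ(35) = 1, μ(36) = 0, μ(37) = -1, μ(38) = 1, μ(39) = 1, μ(40) = 0. Summing all 40 values: 0. (Mertens function M(x) = Σ_{n ≤ x} μ(n); on average M(x) should be small (PNT ⟺ M(x) = o(x)).)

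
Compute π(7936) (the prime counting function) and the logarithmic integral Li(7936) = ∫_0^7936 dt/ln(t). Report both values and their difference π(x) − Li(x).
π(7936) = 1002;  Li(7936) ≈ 1019.29;  π(x) − Li(x) ≈ -17.29.

Direct count of primes ≤ 7936 gives π(7936) = 1002. Numerical evaluation of the logarithmic integral gives Li(7936) ≈ 1019.29. The difference π(x) − Li(x) ≈ -17.29 is typically negative for small/moderate x (Li(x) overestimates), though Littlewood's theorem shows this sign changes infinitely often.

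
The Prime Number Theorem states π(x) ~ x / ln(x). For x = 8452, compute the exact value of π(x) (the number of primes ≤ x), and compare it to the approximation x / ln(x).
π(8452) = 1057;  x/ln(x) ≈ 934.73;  relative error ≈ 11.57%.

Directly count primes up to 8452: π(8452) = 1057. The PNT approximation gives 8452/ln(8452) ≈ 8452/9.04216 ≈ 934.73. Relative error (π(x) − x/ln(x)) / π(x) ≈ 11.57%; the approximation is known to undercount slightly (Li(x) is a better estimate).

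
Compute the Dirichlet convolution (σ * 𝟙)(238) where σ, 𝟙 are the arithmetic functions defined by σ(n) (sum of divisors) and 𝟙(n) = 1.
(σ * 𝟙)(238) = 684

Divisors of 238: [1, 2, 7, 14, 17, 34, 119, 238]. For each d | 238:
  d = 1: σ(1) · 𝟙(238/1) = 1 · 1 = 1
  d = 2: σ(2) · 𝟙(238/2) = 3 · 1 = 3
  d = 7: σ(7) · 𝟙(238/7) = 8 · 1 = 8
  d = 14: σ(14) · 𝟙(238/14) = 24 · 1 = 24
  d = 17: σ(17) · 𝟙(238/17) = 18 · 1 = 18
  d = 34: σ(34) · 𝟙(238/34) = 54 · 1 = 54
  d = 119: σ(119) · 𝟙(238/119) = 144 · 1 = 144
  d = 238: σ(238) · 𝟙(238/238) = 432 · 1 = 432
Summing: (σ * 𝟙)(238) = 1 + 3 + 8 + 24 + 18 + 54 + 144 + 432 = 684.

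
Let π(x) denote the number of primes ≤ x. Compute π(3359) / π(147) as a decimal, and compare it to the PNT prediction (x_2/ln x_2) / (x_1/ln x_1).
π(3359)/π(147) = 473/34 ≈ 13.9118;  PNT prediction ≈ 14.0445.

π(147) = 34 and π(3359) = 473, so π(3359)/π(147) ≈ 13.9118. The PNT-predicted ratio is (3359/ln(3359)) / (147/ln(147)) ≈ 14.0445. The two agree to within a few percent, as expected.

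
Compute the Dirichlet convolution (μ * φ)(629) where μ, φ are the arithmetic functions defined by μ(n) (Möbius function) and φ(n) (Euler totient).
(μ * φ)(629) = 525

Divisors of 629: [1, 17, 37, 629]. For each d | 629:
  d = 1: μ(1) · φ(629/1) = 1 · 576 = 576
  d = 17: μ(17) · φ(629/17) = -1 · 36 = -36
  d = 37: μ(37) · φ(629/37) = -1 · 16 = -16
  d = 629: μ(629) · φ(629/629) = 1 · 1 = 1
Summing: (μ * φ)(629) = 576 + -36 + -16 + 1 = 525.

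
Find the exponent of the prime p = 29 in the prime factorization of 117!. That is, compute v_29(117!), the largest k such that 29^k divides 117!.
v_29(117!) = 4

Legendre's formula: v_p(n!) = Σ_{k ≥ 1} ⌊n / p^k⌋. For p = 29, n = 117, the terms are:
  ⌊117/29^1⌋ = ⌊117/29⌋ = 4
(the next term ⌊117/29^2⌋ = 0, terminating the sum). Summing: v_29(117!) = 4 = 4.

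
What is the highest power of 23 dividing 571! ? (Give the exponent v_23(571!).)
v_23(571!) = 25

Legendre's formula: v_p(n!) = Σ_{k ≥ 1} ⌊n / p^k⌋. For p = 23, n = 571, the terms are:
  ⌊571/23^1⌋ = ⌊571/23⌋ = 24
  ⌊571/23^2⌋ = ⌊571/529⌋ = 1
(the next term ⌊571/23^3⌋ = 0, terminating the sum). Summing: v_23(571!) = 24 + 1 = 25.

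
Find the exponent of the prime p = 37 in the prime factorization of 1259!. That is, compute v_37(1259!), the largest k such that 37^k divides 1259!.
v_37(1259!) = 34

Legendre's formula: v_p(n!) = Σ_{k ≥ 1} ⌊n / p^k⌋. For p = 37, n = 1259, the terms are:
  ⌊1259/37^1⌋ = ⌊1259/37⌋ = 34
(the next term ⌊1259/37^2⌋ = 0, terminating the sum). Summing: v_37(1259!) = 34 = 34.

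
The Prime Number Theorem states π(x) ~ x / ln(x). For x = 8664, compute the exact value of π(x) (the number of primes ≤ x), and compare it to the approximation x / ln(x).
π(8664) = 1078;  x/ln(x) ≈ 955.56;  relative error ≈ 11.36%.

Directly count primes up to 8664: π(8664) = 1078. The PNT approximation gives 8664/ln(8664) ≈ 8664/9.06693 ≈ 955.56. Relative error (π(x) − x/ln(x)) / π(x) ≈ 11.36%; the approximation is known to undercount slightly (Li(x) is a better estimate).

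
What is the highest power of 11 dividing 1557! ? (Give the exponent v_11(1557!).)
v_11(1557!) = 154

Legendre's formula: v_p(n!) = Σ_{k ≥ 1} ⌊n / p^k⌋. For p = 11, n = 1557, the terms are:
  ⌊1557/11^1⌋ = ⌊1557/11⌋ = 141
  ⌊1557/11^2⌋ = ⌊1557/121⌋ = 12
  ⌊1557/11^3⌋ = ⌊1557/1331⌋ = 1
(the next term ⌊1557/11^4⌋ = 0, terminating the sum). Summing: v_11(1557!) = 141 + 12 + 1 = 154.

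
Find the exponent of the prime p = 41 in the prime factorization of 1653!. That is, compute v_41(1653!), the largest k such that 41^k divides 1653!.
v_41(1653!) = 40

Legendre's formula: v_p(n!) = Σ_{k ≥ 1} ⌊n / p^k⌋. For p = 41, n = 1653, the terms are:
  ⌊1653/41^1⌋ = ⌊1653/41⌋ = 40
(the next term ⌊1653/41^2⌋ = 0, terminating the sum). Summing: v_41(1653!) = 40 = 40.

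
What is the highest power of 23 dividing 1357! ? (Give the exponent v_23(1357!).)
v_23(1357!) = 61

Legendre's formula: v_p(n!) = Σ_{k ≥ 1} ⌊n / p^k⌋. For p = 23, n = 1357, the terms are:
  ⌊1357/23^1⌋ = ⌊1357/23⌋ = 59
  ⌊1357/23^2⌋ = ⌊1357/529⌋ = 2
(the next term ⌊1357/23^3⌋ = 0, terminating the sum). Summing: v_23(1357!) = 59 + 2 = 61.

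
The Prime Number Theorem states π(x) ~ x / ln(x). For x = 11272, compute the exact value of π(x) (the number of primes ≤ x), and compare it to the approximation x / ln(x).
π(11272) = 1362;  x/ln(x) ≈ 1208.14;  relative error ≈ 11.30%.

Directly count primes up to 11272: π(11272) = 1362. The PNT approximation gives 11272/ln(11272) ≈ 11272/9.33008 ≈ 1208.14. Relative error (π(x) − x/ln(x)) / π(x) ≈ 11.30%; the approximation is known to undercount slightly (Li(x) is a better estimate).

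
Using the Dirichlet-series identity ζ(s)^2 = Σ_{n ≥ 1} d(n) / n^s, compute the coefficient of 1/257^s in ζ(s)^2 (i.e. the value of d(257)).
d(257) = 2

ζ(s)^2 = (Σ 1/m^s)(Σ 1/k^s). The coefficient of 1/n^s in the product is the number of ordered pairs (m, k) with mk = n, which equals d(n). For n = 257, divisors are [1, 257], so d(257) = 2.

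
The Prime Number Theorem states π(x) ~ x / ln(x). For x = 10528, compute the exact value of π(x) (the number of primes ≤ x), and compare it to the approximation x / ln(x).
π(10528) = 1286;  x/ln(x) ≈ 1136.71;  relative error ≈ 11.61%.

Directly count primes up to 10528: π(10528) = 1286. The PNT approximation gives 10528/ln(10528) ≈ 10528/9.26179 ≈ 1136.71. Relative error (π(x) − x/ln(x)) / π(x) ≈ 11.61%; the approximation is known to undercount slightly (Li(x) is a better estimate).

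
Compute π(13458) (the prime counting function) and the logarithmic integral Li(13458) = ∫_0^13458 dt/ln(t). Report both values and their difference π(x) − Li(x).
π(13458) = 1595;  Li(13458) ≈ 1615.37;  π(x) − Li(x) ≈ -20.37.

Direct count of primes ≤ 13458 gives π(13458) = 1595. Numerical evaluation of the logarithmic integral gives Li(13458) ≈ 1615.37. The difference π(x) − Li(x) ≈ -20.37 is typically negative for small/moderate x (Li(x) overestimates), though Littlewood's theorem shows this sign changes infinitely often.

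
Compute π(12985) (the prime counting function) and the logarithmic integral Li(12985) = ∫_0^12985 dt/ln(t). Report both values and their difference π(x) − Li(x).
π(12985) = 1547;  Li(12985) ≈ 1565.52;  π(x) − Li(x) ≈ -18.52.

Direct count of primes ≤ 12985 gives π(12985) = 1547. Numerical evaluation of the logarithmic integral gives Li(12985) ≈ 1565.52. The difference π(x) − Li(x) ≈ -18.52 is typically negative for small/moderate x (Li(x) overestimates), though Littlewood's theorem shows this sign changes infinitely often.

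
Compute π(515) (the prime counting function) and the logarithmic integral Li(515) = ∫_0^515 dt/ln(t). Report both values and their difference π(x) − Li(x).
π(515) = 97;  Li(515) ≈ 104.20;  π(x) − Li(x) ≈ -7.20.

Direct count of primes ≤ 515 gives π(515) = 97. Numerical evaluation of the logarithmic integral gives Li(515) ≈ 104.20. The difference π(x) − Li(x) ≈ -7.20 is typically negative for small/moderate x (Li(x) overestimates), though Littlewood's theorem shows this sign changes infinitely often.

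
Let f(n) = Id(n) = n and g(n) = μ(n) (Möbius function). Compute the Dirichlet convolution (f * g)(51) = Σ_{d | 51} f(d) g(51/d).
(Id * μ)(51) = 32

Divisors of 51: [1, 3, 17, 51]. For each d | 51:
  d = 1: Id(1) · μ(51/1) = 1 · 1 = 1
  d = 3: Id(3) · μ(51/3) = 3 · -1 = -3
  d = 17: Id(17) · μ(51/17) = 17 · -1 = -17
  d = 51: Id(51) · μ(51/51) = 51 · 1 = 51
Summing: (Id * μ)(51) = 1 + -3 + -17 + 51 = 32.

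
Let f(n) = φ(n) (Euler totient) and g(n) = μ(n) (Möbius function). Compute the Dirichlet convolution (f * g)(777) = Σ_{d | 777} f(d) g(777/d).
(φ * μ)(777) = 175

Divisors of 777: [1, 3, 7, 21, 37, 111, 259, 777]. For each d | 777:
  d = 1: φ(1) · μ(777/1) = 1 · -1 = -1
  d = 3: φ(3) · μ(777/3) = 2 · 1 = 2
  d = 7: φ(7) · μ(777/7) = 6 · 1 = 6
  d = 21: φ(21) · μ(777/21) = 12 · -1 = -12
  d = 37: φ(37) · μ(777/37) = 36 · 1 = 36
  d = 111: φ(111) · μ(777/111) = 72 · -1 = -72
  d = 259: φ(259) · μ(777/259) = 216 · -1 = -216
  d = 777: φ(777) · μ(777/777) = 432 · 1 = 432
Summing: (φ * μ)(777) = -1 + 2 + 6 + -12 + 36 + -72 + -216 + 432 = 175.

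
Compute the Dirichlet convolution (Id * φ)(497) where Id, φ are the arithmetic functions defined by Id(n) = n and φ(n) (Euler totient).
(Id * φ)(497) = 1833

Divisors of 497: [1, 7, 71, 497]. For each d | 497:
  d = 1: Id(1) · φ(497/1) = 1 · 420 = 420
  d = 7: Id(7) · φ(497/7) = 7 · 70 = 490
  d = 71: Id(71) · φ(497/71) = 71 · 6 = 426
  d = 497: Id(497) · φ(497/497) = 497 · 1 = 497
Summing: (Id * φ)(497) = 420 + 490 + 426 + 497 = 1833.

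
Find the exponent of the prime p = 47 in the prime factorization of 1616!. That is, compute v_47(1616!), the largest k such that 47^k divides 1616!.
v_47(1616!) = 34

Legendre's formula: v_p(n!) = Σ_{k ≥ 1} ⌊n / p^k⌋. For p = 47, n = 1616, the terms are:
  ⌊1616/47^1⌋ = ⌊1616/47⌋ = 34
(the next term ⌊1616/47^2⌋ = 0, terminating the sum). Summing: v_47(1616!) = 34 = 34.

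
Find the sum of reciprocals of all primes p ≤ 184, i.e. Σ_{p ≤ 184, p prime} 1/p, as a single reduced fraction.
Σ 1/p = 10408867916382550633331528920459565913027063402071390584941986323453055203/5397346292805549782720214077673687806275517530364350655459511599582614290

π(184) = 42, so the primes ≤ 184 are [2, 3, 5, 7, 11, 13, 17, 19, 23, 29, 31, 37, 41, 43, 47, 53, 59, 61, 67, 71, 73, 79, 83, 89, 97, 101, 103, 107, 109, 113, 127, 131, 137, 139, 149, 151, 157, 163, 167, 173, 179, 181]. Summing 1/p over these primes: 10408867916382550633331528920459565913027063402071390584941986323453055203/5397346292805549782720214077673687806275517530364350655459511599582614290 ≈ 1.9285. Mertens estimate ln ln(184) + 0.2615 ≈ 1.9130.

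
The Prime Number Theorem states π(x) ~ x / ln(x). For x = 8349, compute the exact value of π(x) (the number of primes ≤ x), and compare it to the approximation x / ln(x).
π(8349) = 1045;  x/ln(x) ≈ 924.60;  relative error ≈ 11.52%.

Directly count primes up to 8349: π(8349) = 1045. The PNT approximation gives 8349/ln(8349) ≈ 8349/9.02990 ≈ 924.60. Relative error (π(x) − x/ln(x)) / π(x) ≈ 11.52%; the approximation is known to undercount slightly (Li(x) is a better estimate).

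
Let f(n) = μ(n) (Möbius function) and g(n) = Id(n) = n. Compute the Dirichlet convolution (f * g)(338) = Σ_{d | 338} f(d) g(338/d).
(μ * Id)(338) = 156

Divisors of 338: [1, 2, 13, 26, 169, 338]. For each d | 338:
  d = 1: μ(1) · Id(338/1) = 1 · 338 = 338
  d = 2: μ(2) · Id(338/2) = -1 · 169 = -169
  d = 13: μ(13) · Id(338/13) = -1 · 26 = -26
  d = 26: μ(26) · Id(338/26) = 1 · 13 = 13
  d = 169: μ(169) · Id(338/169) = 0 · 2 = 0
  d = 338: μ(338) · Id(338/338) = 0 · 1 = 0
Summing: (μ * Id)(338) = 338 + -169 + -26 + 13 + 0 + 0 = 156.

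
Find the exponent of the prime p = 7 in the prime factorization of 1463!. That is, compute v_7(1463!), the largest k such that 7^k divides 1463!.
v_7(1463!) = 242

Legendre's formula: v_p(n!) = Σ_{k ≥ 1} ⌊n / p^k⌋. For p = 7, n = 1463, the terms are:
  ⌊1463/7^1⌋ = ⌊1463/7⌋ = 209
  ⌊1463/7^2⌋ = ⌊1463/49⌋ = 29
  ⌊1463/7^3⌋ = ⌊1463/343⌋ = 4
(the next term ⌊1463/7^4⌋ = 0, terminating the sum). Summing: v_7(1463!) = 209 + 29 + 4 = 242.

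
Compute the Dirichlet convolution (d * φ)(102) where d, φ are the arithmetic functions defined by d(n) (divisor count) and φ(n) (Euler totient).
(d * φ)(102) = 216

Divisors of 102: [1, 2, 3, 6, 17, 34, 51, 102]. For each d | 102:
  d = 1: d(1) · φ(102/1) = 1 · 32 = 32
  d = 2: d(2) · φ(102/2) = 2 · 32 = 64
  d = 3: d(3) · φ(102/3) = 2 · 16 = 32
  d = 6: d(6) · φ(102/6) = 4 · 16 = 64
  d = 17: d(17) · φ(102/17) = 2 · 2 = 4
  d = 34: d(34) · φ(102/34) = 4 · 2 = 8
  d = 51: d(51) · φ(102/51) = 4 · 1 = 4
  d = 102: d(102) · φ(102/102) = 8 · 1 = 8
Summing: (d * φ)(102) = 32 + 64 + 32 + 64 + 4 + 8 + 4 + 8 = 216.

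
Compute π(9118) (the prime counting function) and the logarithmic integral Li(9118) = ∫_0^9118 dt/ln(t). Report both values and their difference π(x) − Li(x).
π(9118) = 1130;  Li(9118) ≈ 1149.90;  π(x) − Li(x) ≈ -19.90.

Direct count of primes ≤ 9118 gives π(9118) = 1130. Numerical evaluation of the logarithmic integral gives Li(9118) ≈ 1149.90. The difference π(x) − Li(x) ≈ -19.90 is typically negative for small/moderate x (Li(x) overestimates), though Littlewood's theorem shows this sign changes infinitely often.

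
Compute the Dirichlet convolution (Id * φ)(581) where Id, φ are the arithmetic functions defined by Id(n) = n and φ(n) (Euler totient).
(Id * φ)(581) = 2145

Divisors of 581: [1, 7, 83, 581]. For each d | 581:
  d = 1: Id(1) · φ(581/1) = 1 · 492 = 492
  d = 7: Id(7) · φ(581/7) = 7 · 82 = 574
  d = 83: Id(83) · φ(581/83) = 83 · 6 = 498
  d = 581: Id(581) · φ(581/581) = 581 · 1 = 581
Summing: (Id * φ)(581) = 492 + 574 + 498 + 581 = 2145.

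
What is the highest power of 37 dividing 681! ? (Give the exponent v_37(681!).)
v_37(681!) = 18

Legendre's formula: v_p(n!) = Σ_{k ≥ 1} ⌊n / p^k⌋. For p = 37, n = 681, the terms are:
  ⌊681/37^1⌋ = ⌊681/37⌋ = 18
(the next term ⌊681/37^2⌋ = 0, terminating the sum). Summing: v_37(681!) = 18 = 18.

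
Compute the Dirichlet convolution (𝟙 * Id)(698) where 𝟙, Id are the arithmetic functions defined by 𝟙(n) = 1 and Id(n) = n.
(𝟙 * Id)(698) = 1050

Divisors of 698: [1, 2, 349, 698]. For each d | 698:
  d = 1: 𝟙(1) · Id(698/1) = 1 · 698 = 698
  d = 2: 𝟙(2) · Id(698/2) = 1 · 349 = 349
  d = 349: 𝟙(349) · Id(698/349) = 1 · 2 = 2
  d = 698: 𝟙(698) · Id(698/698) = 1 · 1 = 1
Summing: (𝟙 * Id)(698) = 698 + 349 + 2 + 1 = 1050.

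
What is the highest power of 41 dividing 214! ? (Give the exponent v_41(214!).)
v_41(214!) = 5

Legendre's formula: v_p(n!) = Σ_{k ≥ 1} ⌊n / p^k⌋. For p = 41, n = 214, the terms are:
  ⌊214/41^1⌋ = ⌊214/41⌋ = 5
(the next term ⌊214/41^2⌋ = 0, terminating the sum). Summing: v_41(214!) = 5 = 5.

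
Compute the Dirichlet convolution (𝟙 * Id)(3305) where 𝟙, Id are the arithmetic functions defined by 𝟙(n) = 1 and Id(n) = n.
(𝟙 * Id)(3305) = 3972

Divisors of 3305: [1, 5, 661, 3305]. For each d | 3305:
  d = 1: 𝟙(1) · Id(3305/1) = 1 · 3305 = 3305
  d = 5: 𝟙(5) · Id(3305/5) = 1 · 661 = 661
  d = 661: 𝟙(661) · Id(3305/661) = 1 · 5 = 5
  d = 3305: 𝟙(3305) · Id(3305/3305) = 1 · 1 = 1
Summing: (𝟙 * Id)(3305) = 3305 + 661 + 5 + 1 = 3972.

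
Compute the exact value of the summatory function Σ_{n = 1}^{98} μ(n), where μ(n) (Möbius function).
Σ_{n ≤ 98} μ(n) = 1

Compute μ(n) for each 1 ≤ n ≤ 98: μ(1) = 1, μ(2) = -1, μ(3) = -1, μ(4) = 0, μ(5) = -1, μ(6) = 1, μ(7) = -1, μ(8) = 0, μ(9) = 0, μ(10) = 1, μ(11) = -1, μ(12) = 0, μ(13) = -1, μ(14) = 1, μ(15) = 1, μ(16) = 0, μ(17) = -1, μ(18) = 0, μ(19) = -1, μ(20) = 0, μ(21) = 1, μ(22) = 1, μ(23) = -1, μ(24) = 0, μ(25) = 0, μ(26) = 1, μ(27) = 0, μ(28) = 0, μ(29) = -1, μ(30) = -1, μ(31) = -1, μ(32) = 0, μ(33) = 1, μ(34) = 1, μ(35) = 1, μ(36) = 0, μ(37) = -1, μ(38) = 1, μ(39) = 1, μ(40) = 0, μ(41) = -1, μ(42) = -1, μ(43) = -1, μ(44) = 0, μ(45) = 0, μ(46) = 1, μ(47) = -1, μ(48) = 0, μ(49) = 0, μ(50) = 0, μ(51) = 1, μ(52) = 0, μ(53) = -1, μ(54) = 0, μ(55) = 1, μ(56) = 0, μ(57) = 1, μ(58) = 1, μ(59) = -1, μ(60) = 0, μ(61) = -1, μ(62) = 1, μ(63) = 0, μ(64) = 0, μ(65) = 1, μ(66) = -1, μ(67) = -1, μ(68) = 0, μ(69) = 1, μ(70) = -1, μ(71) = -1, μ(72) = 0, μ(73) = -1, μ(74) = 1, μ(75) = 0, μ(76) = 0, μ(77) = 1, μ(78) = -1, μ(79) = -1, μ(80) = 0, μ(81) = 0, μ(82) = 1, μ(83) = -1, μ(84) = 0, μ(85) = 1, μ(86) = 1, μ(87) = 1, μ(88) = 0, μ(89) = -1, μ(90) = 0, μ(91) = 1, μ(92) = 0, μ(93) = 1, μ(94) = 1, μ(95) = 1, μ(96) = 0, μ(97) = -1, μ(98) = 0. Summing all 98 values: 1. (Mertens function M(x) = Σ_{n ≤ x} μ(n); on average M(x) should be small (PNT ⟺ M(x) = o(x)).)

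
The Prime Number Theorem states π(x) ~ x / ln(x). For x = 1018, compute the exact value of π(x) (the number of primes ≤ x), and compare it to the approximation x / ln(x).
π(1018) = 170;  x/ln(x) ≈ 146.99;  relative error ≈ 13.53%.

Directly count primes up to 1018: π(1018) = 170. The PNT approximation gives 1018/ln(1018) ≈ 1018/6.92560 ≈ 146.99. Relative error (π(x) − x/ln(x)) / π(x) ≈ 13.53%; the approximation is known to undercount slightly (Li(x) is a better estimate).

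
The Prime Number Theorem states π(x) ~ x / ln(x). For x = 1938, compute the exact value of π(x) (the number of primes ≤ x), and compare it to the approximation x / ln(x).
π(1938) = 295;  x/ln(x) ≈ 256.03;  relative error ≈ 13.21%.

Directly count primes up to 1938: π(1938) = 295. The PNT approximation gives 1938/ln(1938) ≈ 1938/7.56941 ≈ 256.03. Relative error (π(x) − x/ln(x)) / π(x) ≈ 13.21%; the approximation is known to undercount slightly (Li(x) is a better estimate).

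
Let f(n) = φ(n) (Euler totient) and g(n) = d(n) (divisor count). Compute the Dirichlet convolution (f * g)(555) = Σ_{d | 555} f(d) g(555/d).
(φ * d)(555) = 912

Divisors of 555: [1, 3, 5, 15, 37, 111, 185, 555]. For each d | 555:
  d = 1: φ(1) · d(555/1) = 1 · 8 = 8
  d = 3: φ(3) · d(555/3) = 2 · 4 = 8
  d = 5: φ(5) · d(555/5) = 4 · 4 = 16
  d = 15: φ(15) · d(555/15) = 8 · 2 = 16
  d = 37: φ(37) · d(555/37) = 36 · 4 = 144
  d = 111: φ(111) · d(555/111) = 72 · 2 = 144
  d = 185: φ(185) · d(555/185) = 144 · 2 = 288
  d = 555: φ(555) · d(555/555) = 288 · 1 = 288
Summing: (φ * d)(555) = 8 + 8 + 16 + 16 + 144 + 144 + 288 + 288 = 912.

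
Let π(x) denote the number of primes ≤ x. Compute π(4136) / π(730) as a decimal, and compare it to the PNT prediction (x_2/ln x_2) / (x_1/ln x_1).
π(4136)/π(730) = 569/129 ≈ 4.4109;  PNT prediction ≈ 4.4857.

π(730) = 129 and π(4136) = 569, so π(4136)/π(730) ≈ 4.4109. The PNT-predicted ratio is (4136/ln(4136)) / (730/ln(730)) ≈ 4.4857. The two agree to within a few percent, as expected.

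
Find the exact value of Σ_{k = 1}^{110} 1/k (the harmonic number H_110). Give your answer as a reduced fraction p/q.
H_110 = 812425573941376284756780362571245808659649778037/153803387341307877636928566091115101174034840640

Direct summation: H_110 = 1 + 1/2 + ... + 1/110. The least common denominator is lcm(1, ..., 110) = 8459186303771933270031071135011330564571916235200; over this denominator the numerator is 8459186303771933270031071135011330564571916235200 + 4229593151885966635015535567505665282285958117600 + 2819728767923977756677023711670443521523972078400 + 2114796575942983317507767783752832641142979058800 + 1691837260754386654006214227002266112914383247040 + 1409864383961988878338511855835221760761986039200 + 1208455186253133324290153019287332937795988033600 + 1057398287971491658753883891876416320571489529400 + 939909589307992585559007903890147840507990692800 + 845918630377193327003107113501133056457191623520 + 769016936706539388184642830455575505870174203200 + 704932191980994439169255927917610880380993019600 + 650706638751687174617774702693179274197839710400 + 604227593126566662145076509643666468897994016800 + 563945753584795551335404742334088704304794415680 + 528699143985745829376941945938208160285744764700 + 497599194339525486472415949118313562621877425600 + 469954794653996292779503951945073920253995346400 + 445220331777470172106898480790070029714311380800 + 422959315188596663501553556750566528228595811760 + 402818395417711108096717673095777645931996011200 + 384508468353269694092321415227787752935087101600 + 367790708859649272610046571087449154981387662400 + 352466095990497219584627963958805440190496509800 + 338367452150877330801242845400453222582876649408 + 325353319375843587308887351346589637098919855200 + 313303196435997528519669301296715946835996897600 + 302113796563283331072538254821833234448997008400 + 291696079440411492070036935690045881536962628800 + 281972876792397775667702371167044352152397207840 + 272876977541030105484873262419720340792642459200 + 264349571992872914688470972969104080142872382350 + 256338978902179796061547610151858501956724734400 + 248799597169762743236207974559156781310938712800 + 241691037250626664858030603857466587559197606720 + 234977397326998146389751975972536960126997673200 + 228626656858700899190028949594900826069511249600 + 222610165888735086053449240395035014857155690400 + 216902212917229058205924900897726424732613236800 + 211479657594298331750776778375283264114297905880 + 206321617165169104147099295975886111331022347200 + 201409197708855554048358836547888822965998005600 + 196725262878417052791420258953751873594695726400 + 192254234176634847046160707613893876467543550800 + 187981917861598517111801580778029568101598138560 + 183895354429824636305023285543724577490693831200 + 179982687314296452553852577340666607756849281600 + 176233047995248609792313981979402720095248254900 + 172636455179019046327164717041047562542284004800 + 169183726075438665400621422700226611291438324704 + 165866398113175162157471983039437854207292475200 + 162676659687921793654443675673294818549459927600 + 159607288750413835283605115754930765369281438400 + 156651598217998764259834650648357973417998448800 + 153803387341307877636928566091115101174034840640 + 151056898281641665536269127410916617224498504200 + 148406777259156724035632826930023343238103793600 + 145848039720205746035018467845022940768481314400 + 143376039046981919831035103983242890924947732800 + 140986438396198887833851185583522176076198603920 + 138675185307736610984115920246087386304457643200 + 136438488770515052742436631209860170396321229600 + 134272798472570369365572557698592548643998670400 + 132174785996436457344235486484552040071436191175 + 130141327750337434923554940538635854839567942080 + 128169489451089898030773805075929250978362367200 + 126256511996596018955687628880766127829431585600 + 124399798584881371618103987279578390655469356400 + 122596902953216424203348857029149718327129220800 + 120845518625313332429015301928733293779598803360 + 119143469067210327746916494859314514993970651200 + 117488698663499073194875987986268480063498836600 + 115879264435231962603165358013853843350300222400 + 114313328429350449595014474797450413034755624800 + 112789150716959110267080948466817740860958883136 + 111305082944367543026724620197517507428577845200 + 109859562386648484026377547207939357981453457600 + 108451106458614529102962450448863212366306618400 + 107078307642682699620646470063434564108505268800 + 105739828797149165875388389187641632057148952940 + 104434398811999176173223100432238648945332299200 + 103160808582584552073549647987943055665511173600 + 101917907274360641807603266686883500777974894400 + 100704598854427777024179418273944411482999002800 + 99519838867905097294483189823662712524375485120 + 98362631439208526395710129476875936797347863200 + 97232026480137164023345645230015293845654209600 + 96127117088317423523080353806946938233771775400 + 95047037121032958090236754325970006343504676800 + 93990958930799258555900790389014784050799069280 + 92958091250241024945396386099025610599691387200 + 91947677214912318152511642771862288745346915600 + 90958992513676701828291087473240113597547486400 + 89991343657148226276926288670333303878424640800 + 89044066355494034421379696158014005942862276160 + 88116523997624304896156990989701360047624127450 + 87208106224452920309598671494962170768782641600 + 86318227589509523163582358520523781271142002400 + 85446326300726598687182536717286167318908244800 + 84591863037719332700310711350113305645719162352 + 83754319839326071980505654802092381827444715200 + 82933199056587581078735991519718927103646237600 + 82128022366717798738165739174867287034678798400 + 81338329843960896827221837836647409274729963800 + 80563679083542221619343534619155529186399202240 + 79803644375206917641802557877465382684640719200 + 79057815923102180093748328364591874435251553600 + 78325799108999382129917325324178986708999224400 + 77607213796072782293863037935883766647448772800 + 76901693670653938818464283045557550587017420320 = 44683406566775695661622919941418519476280737792035, so H_110 = 44683406566775695661622919941418519476280737792035/8459186303771933270031071135011330564571916235200; reducing by gcd(44683406566775695661622919941418519476280737792035, 8459186303771933270031071135011330564571916235200) = 55 gives 812425573941376284756780362571245808659649778037/153803387341307877636928566091115101174034840640 ≈ 5.28223. (The PNT-adjacent estimate ln(110) + γ ≈ 5.27770 matches within O(1/n).)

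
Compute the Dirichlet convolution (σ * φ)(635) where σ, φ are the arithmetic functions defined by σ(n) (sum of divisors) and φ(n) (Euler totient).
(σ * φ)(635) = 2540

Divisors of 635: [1, 5, 127, 635]. For each d | 635:
  d = 1: σ(1) · φ(635/1) = 1 · 504 = 504
  d = 5: σ(5) · φ(635/5) = 6 · 126 = 756
  d = 127: σ(127) · φ(635/127) = 128 · 4 = 512
  d = 635: σ(635) · φ(635/635) = 768 · 1 = 768
Summing: (σ * φ)(635) = 504 + 756 + 512 + 768 = 2540.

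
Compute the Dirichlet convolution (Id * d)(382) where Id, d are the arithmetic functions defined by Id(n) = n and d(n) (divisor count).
(Id * d)(382) = 772

Divisors of 382: [1, 2, 191, 382]. For each d | 382:
  d = 1: Id(1) · d(382/1) = 1 · 4 = 4
  d = 2: Id(2) · d(382/2) = 2 · 2 = 4
  d = 191: Id(191) · d(382/191) = 191 · 2 = 382
  d = 382: Id(382) · d(382/382) = 382 · 1 = 382
Summing: (Id * d)(382) = 4 + 4 + 382 + 382 = 772.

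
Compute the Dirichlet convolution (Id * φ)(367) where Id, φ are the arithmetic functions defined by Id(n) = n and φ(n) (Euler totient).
(Id * φ)(367) = 733

Divisors of 367: [1, 367]. For each d | 367:
  d = 1: Id(1) · φ(367/1) = 1 · 366 = 366
  d = 367: Id(367) · φ(367/367) = 367 · 1 = 367
Summing: (Id * φ)(367) = 366 + 367 = 733.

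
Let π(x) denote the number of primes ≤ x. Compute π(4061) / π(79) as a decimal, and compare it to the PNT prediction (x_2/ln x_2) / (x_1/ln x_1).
π(4061)/π(79) = 560/22 ≈ 25.4545;  PNT prediction ≈ 27.0317.

π(79) = 22 and π(4061) = 560, so π(4061)/π(79) ≈ 25.4545. The PNT-predicted ratio is (4061/ln(4061)) / (79/ln(79)) ≈ 27.0317. The two agree to within a few percent, as expected.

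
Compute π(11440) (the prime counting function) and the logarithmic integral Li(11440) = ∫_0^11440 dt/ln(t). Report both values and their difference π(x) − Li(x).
π(11440) = 1379;  Li(11440) ≈ 1401.33;  π(x) − Li(x) ≈ -22.33.

Direct count of primes ≤ 11440 gives π(11440) = 1379. Numerical evaluation of the logarithmic integral gives Li(11440) ≈ 1401.33. The difference π(x) − Li(x) ≈ -22.33 is typically negative for small/moderate x (Li(x) overestimates), though Littlewood's theorem shows this sign changes infinitely often.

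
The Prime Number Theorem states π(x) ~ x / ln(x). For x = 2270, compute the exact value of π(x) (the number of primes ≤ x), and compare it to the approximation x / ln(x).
π(2270) = 337;  x/ln(x) ≈ 293.75;  relative error ≈ 12.83%.

Directly count primes up to 2270: π(2270) = 337. The PNT approximation gives 2270/ln(2270) ≈ 2270/7.72754 ≈ 293.75. Relative error (π(x) − x/ln(x)) / π(x) ≈ 12.83%; the approximation is known to undercount slightly (Li(x) is a better estimate).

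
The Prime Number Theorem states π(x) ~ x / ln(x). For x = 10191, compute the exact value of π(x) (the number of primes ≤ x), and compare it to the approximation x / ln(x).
π(10191) = 1251;  x/ln(x) ≈ 1104.21;  relative error ≈ 11.73%.

Directly count primes up to 10191: π(10191) = 1251. The PNT approximation gives 10191/ln(10191) ≈ 10191/9.22926 ≈ 1104.21. Relative error (π(x) − x/ln(x)) / π(x) ≈ 11.73%; the approximation is known to undercount slightly (Li(x) is a better estimate).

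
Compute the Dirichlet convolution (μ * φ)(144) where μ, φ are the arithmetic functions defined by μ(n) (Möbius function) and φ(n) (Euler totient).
(μ * φ)(144) = 16

Divisors of 144: [1, 2, 3, 4, 6, 8, 9, 12, 16, 18, 24, 36, 48, 72, 144]. For each d | 144:
  d = 1: μ(1) · φ(144/1) = 1 · 48 = 48
  d = 2: μ(2) · φ(144/2) = -1 · 24 = -24
  d = 3: μ(3) · φ(144/3) = -1 · 16 = -16
  d = 4: μ(4) · φ(144/4) = 0 · 12 = 0
  d = 6: μ(6) · φ(144/6) = 1 · 8 = 8
  d = 8: μ(8) · φ(144/8) = 0 · 6 = 0
  d = 9: μ(9) · φ(144/9) = 0 · 8 = 0
  d = 12: μ(12) · φ(144/12) = 0 · 4 = 0
  d = 16: μ(16) · φ(144/16) = 0 · 6 = 0
  d = 18: μ(18) · φ(144/18) = 0 · 4 = 0
  d = 24: μ(24) · φ(144/24) = 0 · 2 = 0
  d = 36: μ(36) · φ(144/36) = 0 · 2 = 0
  d = 48: μ(48) · φ(144/48) = 0 · 2 = 0
  d = 72: μ(72) · φ(144/72) = 0 · 1 = 0
  d = 144: μ(144) · φ(144/144) = 0 · 1 = 0
Summing: (μ * φ)(144) = 48 + -24 + -16 + 0 + 8 + 0 + 0 + 0 + 0 + 0 + 0 + 0 + 0 + 0 + 0 = 16.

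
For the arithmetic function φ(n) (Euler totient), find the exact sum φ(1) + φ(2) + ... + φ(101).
Σ_{n ≤ 101} φ(n) = 3144

Compute φ(n) for each 1 ≤ n ≤ 101: φ(1) = 1, φ(2) = 1, φ(3) = 2, φ(4) = 2, φ(5) = 4, φ(6) = 2, φ(7) = 6, φ(8) = 4, φ(9) = 6, φ(10) = 4, φ(11) = 10, φ(12) = 4, φ(13) = 12, φ(14) = 6, φ(15) = 8, φ(16) = 8, φ(17) = 16, φ(18) = 6, φ(19) = 18, φ(20) = 8, φ(21) = 12, φ(22) = 10, φ(23) = 22, φ(24) = 8, φ(25) = 20, φ(26) = 12, φ(27) = 18, φ(28) = 12, φ(29) = 28, φ(30) = 8, φ(31) = 30, φ(32) = 16, φ(33) = 20, φ(34) = 16, φ(35) = 24, φ(36) = 12, φ(37) = 36, φ(38) = 18, φ(39) = 24, φ(40) = 16, φ(41) = 40, φ(42) = 12, φ(43) = 42, φ(44) = 20, φ(45) = 24, φ(46) = 22, φ(47) = 46, φ(48) = 16, φ(49) = 42, φ(50) = 20, φ(51) = 32, φ(52) = 24, φ(53) = 52, φ(54) = 18, φ(55) = 40, φ(56) = 24, φ(57) = 36, φ(58) = 28, φ(59) = 58, φ(60) = 16, φ(61) = 60, φ(62) = 30, φ(63) = 36, φ(64) = 32, φ(65) = 48, φ(66) = 20, φ(67) = 66, φ(68) = 32, φ(69) = 44, φ(70) = 24, φ(71) = 70, φ(72) = 24, φ(73) = 72, φ(74) = 36, φ(75) = 40, φ(76) = 36, φ(77) = 60, φ(78) = 24, φ(79) = 78, φ(80) = 32, φ(81) = 54, φ(82) = 40, φ(83) = 82, φ(84) = 24, φ(85) = 64, φ(86) = 42, φ(87) = 56, φ(88) = 40, φ(89) = 88, φ(90) = 24, φ(91) = 72, φ(92) = 44, φ(93) = 60, φ(94) = 46, φ(95) = 72, φ(96) = 32, φ(97) = 96, φ(98) = 42, φ(99) = 60, φ(100) = 40, φ(101) = 100. Summing all 101 values: 3144. (Average order: Σ_{n ≤ x} φ(n) ~ (3/π²) x². For x = 101, (3/π²)·101² ≈ 3100.73.)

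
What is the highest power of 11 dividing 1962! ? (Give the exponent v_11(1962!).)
v_11(1962!) = 195

Legendre's formula: v_p(n!) = Σ_{k ≥ 1} ⌊n / p^k⌋. For p = 11, n = 1962, the terms are:
  ⌊1962/11^1⌋ = ⌊1962/11⌋ = 178
  ⌊1962/11^2⌋ = ⌊1962/121⌋ = 16
  ⌊1962/11^3⌋ = ⌊1962/1331⌋ = 1
(the next term ⌊1962/11^4⌋ = 0, terminating the sum). Summing: v_11(1962!) = 178 + 16 + 1 = 195.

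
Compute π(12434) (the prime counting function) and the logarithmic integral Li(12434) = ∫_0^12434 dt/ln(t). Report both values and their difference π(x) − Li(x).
π(12434) = 1484;  Li(12434) ≈ 1507.22;  π(x) − Li(x) ≈ -23.22.

Direct count of primes ≤ 12434 gives π(12434) = 1484. Numerical evaluation of the logarithmic integral gives Li(12434) ≈ 1507.22. The difference π(x) − Li(x) ≈ -23.22 is typically negative for small/moderate x (Li(x) overestimates), though Littlewood's theorem shows this sign changes infinitely often.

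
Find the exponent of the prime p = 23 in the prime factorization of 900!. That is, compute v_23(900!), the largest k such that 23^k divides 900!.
v_23(900!) = 40

Legendre's formula: v_p(n!) = Σ_{k ≥ 1} ⌊n / p^k⌋. For p = 23, n = 900, the terms are:
  ⌊900/23^1⌋ = ⌊900/23⌋ = 39
  ⌊900/23^2⌋ = ⌊900/529⌋ = 1
(the next term ⌊900/23^3⌋ = 0, terminating the sum). Summing: v_23(900!) = 39 + 1 = 40.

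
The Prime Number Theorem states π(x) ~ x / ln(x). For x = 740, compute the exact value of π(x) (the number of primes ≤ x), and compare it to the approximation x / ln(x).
π(740) = 131;  x/ln(x) ≈ 112.01;  relative error ≈ 14.50%.

Directly count primes up to 740: π(740) = 131. The PNT approximation gives 740/ln(740) ≈ 740/6.60665 ≈ 112.01. Relative error (π(x) − x/ln(x)) / π(x) ≈ 14.50%; the approximation is known to undercount slightly (Li(x) is a better estimate).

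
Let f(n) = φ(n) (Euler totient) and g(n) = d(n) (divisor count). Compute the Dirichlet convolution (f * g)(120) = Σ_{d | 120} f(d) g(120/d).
(φ * d)(120) = 360

Divisors of 120: [1, 2, 3, 4, 5, 6, 8, 10, 12, 15, 20, 24, 30, 40, 60, 120]. For each d | 120:
  d = 1: φ(1) · d(120/1) = 1 · 16 = 16
  d = 2: φ(2) · d(120/2) = 1 · 12 = 12
  d = 3: φ(3) · d(120/3) = 2 · 8 = 16
  d = 4: φ(4) · d(120/4) = 2 · 8 = 16
  d = 5: φ(5) · d(120/5) = 4 · 8 = 32
  d = 6: φ(6) · d(120/6) = 2 · 6 = 12
  d = 8: φ(8) · d(120/8) = 4 · 4 = 16
  d = 10: φ(10) · d(120/10) = 4 · 6 = 24
  d = 12: φ(12) · d(120/12) = 4 · 4 = 16
  d = 15: φ(15) · d(120/15) = 8 · 4 = 32
  d = 20: φ(20) · d(120/20) = 8 · 4 = 32
  d = 24: φ(24) · d(120/24) = 8 · 2 = 16
  d = 30: φ(30) · d(120/30) = 8 · 3 = 24
  d = 40: φ(40) · d(120/40) = 16 · 2 = 32
  d = 60: φ(60) · d(120/60) = 16 · 2 = 32
  d = 120: φ(120) · d(120/120) = 32 · 1 = 32
Summing: (φ * d)(120) = 16 + 12 + 16 + 16 + 32 + 12 + 16 + 24 + 16 + 32 + 32 + 16 + 24 + 32 + 32 + 32 = 360.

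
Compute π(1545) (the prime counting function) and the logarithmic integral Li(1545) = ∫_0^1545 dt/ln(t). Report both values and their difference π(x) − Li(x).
π(1545) = 243;  Li(1545) ≈ 253.95;  π(x) − Li(x) ≈ -10.95.

Direct count of primes ≤ 1545 gives π(1545) = 243. Numerical evaluation of the logarithmic integral gives Li(1545) ≈ 253.95. The difference π(x) − Li(x) ≈ -10.95 is typically negative for small/moderate x (Li(x) overestimates), though Littlewood's theorem shows this sign changes infinitely often.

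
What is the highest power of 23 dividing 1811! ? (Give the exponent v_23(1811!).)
v_23(1811!) = 81

Legendre's formula: v_p(n!) = Σ_{k ≥ 1} ⌊n / p^k⌋. For p = 23, n = 1811, the terms are:
  ⌊1811/23^1⌋ = ⌊1811/23⌋ = 78
  ⌊1811/23^2⌋ = ⌊1811/529⌋ = 3
(the next term ⌊1811/23^3⌋ = 0, terminating the sum). Summing: v_23(1811!) = 78 + 3 = 81.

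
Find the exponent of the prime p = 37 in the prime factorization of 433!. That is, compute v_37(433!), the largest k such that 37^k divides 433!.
v_37(433!) = 11

Legendre's formula: v_p(n!) = Σ_{k ≥ 1} ⌊n / p^k⌋. For p = 37, n = 433, the terms are:
  ⌊433/37^1⌋ = ⌊433/37⌋ = 11
(the next term ⌊433/37^2⌋ = 0, terminating the sum). Summing: v_37(433!) = 11 = 11.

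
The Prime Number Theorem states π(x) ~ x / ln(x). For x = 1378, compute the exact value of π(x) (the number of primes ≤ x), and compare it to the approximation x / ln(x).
π(1378) = 220;  x/ln(x) ≈ 190.64;  relative error ≈ 13.35%.

Directly count primes up to 1378: π(1378) = 220. The PNT approximation gives 1378/ln(1378) ≈ 1378/7.22839 ≈ 190.64. Relative error (π(x) − x/ln(x)) / π(x) ≈ 13.35%; the approximation is known to undercount slightly (Li(x) is a better estimate).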